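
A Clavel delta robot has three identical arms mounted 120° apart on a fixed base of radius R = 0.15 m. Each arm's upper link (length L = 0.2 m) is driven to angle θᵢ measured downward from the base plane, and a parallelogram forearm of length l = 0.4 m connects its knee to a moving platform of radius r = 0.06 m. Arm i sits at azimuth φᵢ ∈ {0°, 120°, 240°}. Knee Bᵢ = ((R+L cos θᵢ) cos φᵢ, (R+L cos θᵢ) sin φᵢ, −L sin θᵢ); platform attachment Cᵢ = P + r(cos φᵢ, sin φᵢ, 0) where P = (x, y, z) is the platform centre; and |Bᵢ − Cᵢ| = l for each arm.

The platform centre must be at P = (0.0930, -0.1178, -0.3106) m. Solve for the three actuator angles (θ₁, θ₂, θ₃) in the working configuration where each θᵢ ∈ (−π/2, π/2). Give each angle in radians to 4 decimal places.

θ₁ = -0.0873, θ₂ = 0.8726, θ₃ = 0.0874

arm 1 (φ=0.0°): x'=0.0930, y'=-0.1178
  A cos θ + B sin θ = C:  -0.0030·cos θ + -0.3106·sin θ = 0.0241
  γ=atan2(-0.3106,-0.0030)=-1.5805;  ψ=arccos(0.0776)=1.4931;  θ1=γ+ψ≈-0.0873
arm 2 (φ=120.0°): x'=-0.1485, y'=-0.0216
  A cos θ + B sin θ = C:  0.2385·cos θ + -0.3106·sin θ = -0.0846
  θ2 = atan2(B,A) + arccos(C/0.3916) = 0.8726
arm 3 (φ=240.0°): x'=0.0555, y'=0.1394
  A=0.0345, B=-0.3106, C=(l²−L²−A²−y'²−z²)/(2L)=0.0072
  θ3 = atan2(B,A) + arccos(C/0.3125) = 0.0874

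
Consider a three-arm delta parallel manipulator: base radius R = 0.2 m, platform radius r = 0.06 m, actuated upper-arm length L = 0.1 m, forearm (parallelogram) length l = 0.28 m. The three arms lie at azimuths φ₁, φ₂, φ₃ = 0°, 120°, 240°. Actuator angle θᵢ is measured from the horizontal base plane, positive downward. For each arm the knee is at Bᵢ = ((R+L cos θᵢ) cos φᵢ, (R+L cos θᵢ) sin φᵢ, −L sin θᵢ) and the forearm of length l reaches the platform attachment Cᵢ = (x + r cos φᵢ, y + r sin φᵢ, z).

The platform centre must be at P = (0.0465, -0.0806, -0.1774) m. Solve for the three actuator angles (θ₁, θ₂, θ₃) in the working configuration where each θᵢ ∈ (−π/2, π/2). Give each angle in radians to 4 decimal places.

rotate P by −φ1: (0.0465, -0.0806, -0.1774)
  A cos θ + B sin θ = C:  0.0935·cos θ + -0.1774·sin θ = 0.1085
  θ1 = atan2(B,A) + arccos(C/0.2005) = -0.0864
φ2=120.0° → target in arm frame (-0.0931, 0.0000)
  A=0.2331, B=-0.1774, C=(l²−L²−A²−y'²−z²)/(2L)=-0.0869
  θ2 = atan2(B,A) + arccos(C/0.2929) = 1.2215
rotate P by −φ3: (0.0466, 0.0806, -0.1774)
  A cos θ + B sin θ = C:  0.0934·cos θ + -0.1774·sin θ = 0.1085
  θ3 = atan2(B,A) + arccos(C/0.2005) = -0.0871

θ₁ = -0.0864, θ₂ = 1.2215, θ₃ = -0.0871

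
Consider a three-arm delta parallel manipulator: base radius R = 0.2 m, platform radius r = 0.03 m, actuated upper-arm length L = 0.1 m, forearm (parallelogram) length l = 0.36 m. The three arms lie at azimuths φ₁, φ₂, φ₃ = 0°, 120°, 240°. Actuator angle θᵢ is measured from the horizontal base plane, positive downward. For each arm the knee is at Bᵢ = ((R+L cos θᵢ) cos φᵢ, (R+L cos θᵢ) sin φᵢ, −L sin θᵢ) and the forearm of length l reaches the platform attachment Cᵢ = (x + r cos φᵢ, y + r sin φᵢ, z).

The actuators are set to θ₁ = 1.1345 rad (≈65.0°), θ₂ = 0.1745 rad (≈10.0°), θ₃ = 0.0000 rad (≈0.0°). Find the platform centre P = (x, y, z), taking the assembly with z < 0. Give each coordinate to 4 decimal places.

centre 1 = (0.2123·cos0.0°, 0.2123·sin0.0°, -0.0906) = (0.2123, 0.0000, -0.0906)
φ2=120.0°: virtual centre (-0.1342, 0.2325, -0.0174), radius l
arm 3 at φ=240.0°: ρ3 = 0.2700;  centre 3 = (-0.1350, -0.2338, 0.0000)
subtract pairs → two planes through P
linear system: -0.6930x+0.4650y = 0.0191−0.1465z; -0.6945x+-0.4677y = 0.0196−0.1813z
Cramer: x(z) = -0.0279+0.2362z;  y(z) = -0.0005+0.0368z
quadratic in z: (1.0571)z²+(0.0678)z+(-0.0637)=0, √Δ=0.5234 → z ∈ {-0.2796, 0.2155}; z = -0.2796 (taking z<0)
x = -0.0940, y = -0.0108

(-0.0940, -0.0108, -0.2796)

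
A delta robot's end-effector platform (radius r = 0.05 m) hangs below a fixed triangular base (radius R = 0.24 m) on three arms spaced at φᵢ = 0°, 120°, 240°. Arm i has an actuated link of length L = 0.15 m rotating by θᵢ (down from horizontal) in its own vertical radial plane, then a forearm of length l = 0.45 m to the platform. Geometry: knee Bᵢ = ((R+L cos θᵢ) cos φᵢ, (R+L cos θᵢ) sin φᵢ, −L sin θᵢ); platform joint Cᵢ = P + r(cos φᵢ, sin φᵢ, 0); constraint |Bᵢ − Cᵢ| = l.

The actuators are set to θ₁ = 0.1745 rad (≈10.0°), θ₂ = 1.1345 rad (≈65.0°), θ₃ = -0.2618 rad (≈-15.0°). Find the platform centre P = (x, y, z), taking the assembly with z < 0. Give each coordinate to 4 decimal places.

(0.0433, -0.1479, -0.3325)

φ1=0.0°: virtual centre (0.3377, 0.0000, -0.0260), radius l
arm 2 at φ=120.0°: (R−r)+L cos θ2 = 0.2534;  O2 = (-0.1267, 0.2194, -0.1359)
arm 3 at φ=240.0°: (R−r)+L cos θ3 = 0.3349;  O3 = (-0.1674, -0.2900, 0.0388)
subtract pairs → two planes through P
linear system: -0.9288x+0.4389y = -0.0320−-0.2198z; -1.0103x+-0.5800y = -0.0011−0.1297z
det = 0.9822;  x = 0.0194+-0.0718z,  y = -0.0319+0.3488z
sphere 1 gives Az²+Bz+C=0 with A=1.1268, B=0.0755, C=-0.0995;  B²−4AC=0.4541;  roots -0.3325, 0.2655;  negative root z = -0.3325
x = 0.0433, y = -0.1479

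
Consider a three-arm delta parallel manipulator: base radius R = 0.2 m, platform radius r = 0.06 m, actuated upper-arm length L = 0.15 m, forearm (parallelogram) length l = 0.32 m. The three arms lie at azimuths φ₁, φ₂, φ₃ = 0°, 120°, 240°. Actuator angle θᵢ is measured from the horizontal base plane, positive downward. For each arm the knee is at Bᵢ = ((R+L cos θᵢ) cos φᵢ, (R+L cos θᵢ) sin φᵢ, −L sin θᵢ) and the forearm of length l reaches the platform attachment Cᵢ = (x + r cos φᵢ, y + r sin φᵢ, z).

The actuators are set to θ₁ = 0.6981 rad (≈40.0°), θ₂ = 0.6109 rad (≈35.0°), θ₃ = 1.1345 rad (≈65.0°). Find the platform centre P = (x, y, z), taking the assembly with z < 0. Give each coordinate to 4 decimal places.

arm 1 at φ=0.0°: e+L cos θ1 = 0.2549;  S1 = (0.2549, 0.0000, -0.0964)
arm 2 at φ=120.0°: e+L cos θ2 = 0.2629;  S2 = (-0.1314, 0.2277, -0.0860)
arm 3 at φ=240.0°: e+L cos θ3 = 0.2034;  S3 = (-0.1017, -0.1761, -0.1359)
eliminate P² terms by subtracting sphere 1 from 2 and 3
linear system: -0.7727x+0.4553y = 0.0022−0.0207z; -0.7132x+-0.3523y = -0.0144−-0.0791z
Cramer: x(z) = 0.0097-0.0481z;  y(z) = 0.0213-0.1271z
quadratic in z: (1.0185)z²+(0.2110)z+(-0.0325)=0, √Δ=0.4207 → z ∈ {-0.3101, 0.1030}; z = -0.3101 (taking z<0)
x = 0.0246, y = 0.0608

(0.0246, 0.0608, -0.3101)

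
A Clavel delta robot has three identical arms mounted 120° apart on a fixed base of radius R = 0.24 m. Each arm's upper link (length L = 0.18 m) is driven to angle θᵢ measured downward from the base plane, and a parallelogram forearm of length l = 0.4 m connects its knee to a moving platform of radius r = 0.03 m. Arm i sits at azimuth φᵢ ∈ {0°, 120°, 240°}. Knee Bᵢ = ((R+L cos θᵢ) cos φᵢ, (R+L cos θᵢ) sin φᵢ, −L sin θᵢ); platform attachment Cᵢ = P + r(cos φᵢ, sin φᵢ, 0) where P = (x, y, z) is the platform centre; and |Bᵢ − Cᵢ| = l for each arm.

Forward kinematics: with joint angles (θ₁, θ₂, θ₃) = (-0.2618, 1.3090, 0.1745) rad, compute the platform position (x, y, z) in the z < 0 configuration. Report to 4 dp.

S1 = (0.3839·cos0.0°, 0.3839·sin0.0°, 0.0466) = (0.3839, 0.0000, 0.0466)
S2 = (0.2566·cos120.0°, 0.2566·sin120.0°, -0.1739) = (-0.1283, 0.2222, -0.1739)
φ3=240.0°: virtual centre (-0.1936, -0.3354, -0.0313), radius l
|S₂|²−|S₁|² = -0.0535;  |S₃|²−|S₁|² = 0.0014
plane₁₂: -1.0243x+0.4444y+-0.4409z = -0.0535
Cramer: x(z) = 0.0293-0.3040z;  y(z) = -0.0527+0.2914z
sphere 1 gives Az²+Bz+C=0 with A=1.1773, B=0.0917, C=-0.0294;  B²−4AC=0.1467;  roots -0.2016, 0.1237;  negative root z = -0.2016
x = 0.0906, y = -0.1114

(0.0906, -0.1114, -0.2016)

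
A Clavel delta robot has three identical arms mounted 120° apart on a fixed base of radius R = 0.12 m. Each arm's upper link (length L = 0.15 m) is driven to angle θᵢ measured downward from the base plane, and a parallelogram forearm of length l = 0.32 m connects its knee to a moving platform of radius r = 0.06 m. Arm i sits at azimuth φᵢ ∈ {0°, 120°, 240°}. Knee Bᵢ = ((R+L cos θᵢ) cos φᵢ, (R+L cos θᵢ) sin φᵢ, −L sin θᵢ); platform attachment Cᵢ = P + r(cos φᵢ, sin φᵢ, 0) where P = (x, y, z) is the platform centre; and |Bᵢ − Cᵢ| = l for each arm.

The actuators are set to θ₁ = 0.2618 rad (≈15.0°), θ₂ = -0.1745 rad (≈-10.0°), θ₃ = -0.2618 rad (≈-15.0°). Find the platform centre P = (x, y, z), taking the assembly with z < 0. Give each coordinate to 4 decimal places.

φ1=0.0°: virtual centre (0.2049, 0.0000, -0.0388), radius l
S2 = (0.2077·cos120.0°, 0.2077·sin120.0°, 0.0260) = (-0.1039, 0.1799, 0.0260)
S3 = (0.2049·cos240.0°, 0.2049·sin240.0°, 0.0388) = (-0.1024, -0.1774, 0.0388)
eliminate P² terms by subtracting sphere 1 from 2 and 3
plane₁₂: -0.6175x+0.3598y+0.1297z = 0.0003
det = 0.4403;  x = -0.0003+0.2315z,  y = 0.0005+0.0367z
into |P−S₁|² = l²: 1.0549z² + -0.0173z + -0.0588 = 0;  Δ = 0.2484;  z = -0.2280 or 0.2444 → z<0 root = -0.2280
x = -0.0531, y = -0.0079

(-0.0531, -0.0079, -0.2280)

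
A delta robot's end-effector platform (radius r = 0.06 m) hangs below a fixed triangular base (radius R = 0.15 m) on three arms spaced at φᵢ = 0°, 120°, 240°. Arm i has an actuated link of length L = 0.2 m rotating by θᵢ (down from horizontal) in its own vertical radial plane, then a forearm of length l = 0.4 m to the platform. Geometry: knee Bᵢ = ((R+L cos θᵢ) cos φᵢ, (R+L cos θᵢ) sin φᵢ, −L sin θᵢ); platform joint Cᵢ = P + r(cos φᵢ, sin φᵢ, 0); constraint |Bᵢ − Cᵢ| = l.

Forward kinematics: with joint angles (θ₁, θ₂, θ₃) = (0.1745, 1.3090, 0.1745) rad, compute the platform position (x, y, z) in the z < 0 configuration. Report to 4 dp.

(0.1161, -0.2010, -0.3354)

φ1=0.0°: virtual centre (0.2870, 0.0000, -0.0347), radius l
φ2=120.0°: virtual centre (-0.0709, 0.1228, -0.1932), radius l
centre 3 = (0.2870·cos240.0°, 0.2870·sin240.0°, -0.0347) = (-0.1435, -0.2485, -0.0347)
eliminate P² terms by subtracting sphere 1 from 2 and 3
[-0.7157 0.2455 -0.3169]·P = -0.0261;  [-0.8609 -0.4970 0.0000]·P = 0.0000
Cramer: x(z) = 0.0229-0.2778z;  y(z) = -0.0397+0.4811z
into |P−centre ₁|² = l²: 1.3086z² + 0.1780z + -0.0875 = 0;  Δ = 0.4897;  z = -0.3354 or 0.1994 → z<0 root = -0.3354
x = 0.1161, y = -0.2010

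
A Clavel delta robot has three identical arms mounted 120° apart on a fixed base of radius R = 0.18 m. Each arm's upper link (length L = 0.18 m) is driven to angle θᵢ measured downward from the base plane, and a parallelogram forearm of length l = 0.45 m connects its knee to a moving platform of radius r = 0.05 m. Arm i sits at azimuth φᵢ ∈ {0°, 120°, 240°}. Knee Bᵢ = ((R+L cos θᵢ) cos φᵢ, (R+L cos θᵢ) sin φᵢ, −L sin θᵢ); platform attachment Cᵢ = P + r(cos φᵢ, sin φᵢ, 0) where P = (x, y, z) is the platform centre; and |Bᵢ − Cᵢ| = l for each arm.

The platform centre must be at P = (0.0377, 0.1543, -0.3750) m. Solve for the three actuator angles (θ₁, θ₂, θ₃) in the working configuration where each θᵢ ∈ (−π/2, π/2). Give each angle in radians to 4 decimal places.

arm 1 (φ=0.0°): x'=0.0377, y'=0.1543
  e−x'=0.0923;  (l²−L²−(e−x')²−y'²−z²)/2L = -0.0079
  θ1 = atan2(B,A) + arccos(C/0.3862) = 0.2619
rotate P by −φ2: (0.1148, -0.1098, -0.3750)
  e−x'=0.0152;  (l²−L²−(e−x')²−y'²−z²)/2L = 0.0477
  θ2 = atan2(B,A) + arccos(C/0.3753) = -0.0870
φ3=240.0° → target in arm frame (-0.1525, -0.0445)
  A cos θ + B sin θ = C:  0.2825·cos θ + -0.3750·sin θ = -0.1453
  γ=atan2(-0.3750,0.2825)=-0.9252;  ψ=arccos(-0.3094)=1.8854;  θ3=γ+ψ≈0.9602

θ₁ = 0.2619, θ₂ = -0.0870, θ₃ = 0.9602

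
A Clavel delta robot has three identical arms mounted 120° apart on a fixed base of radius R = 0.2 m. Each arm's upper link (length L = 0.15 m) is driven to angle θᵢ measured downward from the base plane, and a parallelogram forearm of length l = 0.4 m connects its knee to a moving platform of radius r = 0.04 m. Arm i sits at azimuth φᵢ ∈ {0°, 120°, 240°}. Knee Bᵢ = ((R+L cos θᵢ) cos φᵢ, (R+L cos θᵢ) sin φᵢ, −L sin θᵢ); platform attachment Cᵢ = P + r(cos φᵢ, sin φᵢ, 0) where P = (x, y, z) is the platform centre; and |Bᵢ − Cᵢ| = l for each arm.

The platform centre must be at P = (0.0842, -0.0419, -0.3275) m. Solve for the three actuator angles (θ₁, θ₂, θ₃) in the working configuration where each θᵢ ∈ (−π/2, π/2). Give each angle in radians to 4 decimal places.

θ₁ = 0.0000, θ₂ = 0.8726, θ₃ = 0.5237

rotate P by −φ1: (0.0842, -0.0419, -0.3275)
  A cos θ + B sin θ = C:  0.0758·cos θ + -0.3275·sin θ = 0.0758
  θ1 = atan2(B,A) + arccos(C/0.3362) = 0.0000
rotate P by −φ2: (-0.0784, -0.0520, -0.3275)
  e−x'=0.2384;  (l²−L²−(e−x')²−y'²−z²)/2L = -0.0976
  γ=atan2(-0.3275,0.2384)=-0.9416;  ψ=arccos(-0.2410)=1.8142;  θ2=γ+ψ≈0.8726
rotate P by −φ3: (-0.0058, 0.0939, -0.3275)
  A cos θ + B sin θ = C:  0.1658·cos θ + -0.3275·sin θ = -0.0202
  γ=atan2(-0.3275,0.1658)=-1.1021;  ψ=arccos(-0.0550)=1.6259;  θ3=γ+ψ≈0.5237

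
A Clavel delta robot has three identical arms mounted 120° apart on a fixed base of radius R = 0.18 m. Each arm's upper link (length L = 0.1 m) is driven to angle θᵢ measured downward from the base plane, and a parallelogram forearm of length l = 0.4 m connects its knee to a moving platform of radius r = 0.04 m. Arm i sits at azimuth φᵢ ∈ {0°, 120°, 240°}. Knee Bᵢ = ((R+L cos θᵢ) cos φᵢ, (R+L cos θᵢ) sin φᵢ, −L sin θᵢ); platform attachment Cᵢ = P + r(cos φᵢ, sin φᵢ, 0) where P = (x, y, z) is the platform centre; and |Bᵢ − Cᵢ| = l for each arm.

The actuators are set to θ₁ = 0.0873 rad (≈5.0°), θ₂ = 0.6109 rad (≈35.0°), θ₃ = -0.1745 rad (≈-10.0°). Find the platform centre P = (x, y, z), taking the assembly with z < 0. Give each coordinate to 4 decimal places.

(0.0157, -0.0686, -0.3330)

S1 = (0.2396·cos0.0°, 0.2396·sin0.0°, -0.0087) = (0.2396, 0.0000, -0.0087)
arm 2 at φ=120.0°: e+L cos θ2 = 0.2219;  S2 = (-0.1110, 0.1922, -0.0574)
S3 = (0.2385·cos240.0°, 0.2385·sin240.0°, 0.0174) = (-0.1192, -0.2065, 0.0174)
|S₂|²−|S₁|² = -0.0050;  |S₃|²−|S₁|² = -0.0003
plane₁₂: -0.7012x+0.3844y+-0.0973z = -0.0050
det = 0.5655;  x = 0.0038+-0.0356z,  y = -0.0059+0.1881z
sphere 1 gives Az²+Bz+C=0 with A=1.0367, B=0.0320, C=-0.1043;  B²−4AC=0.4335;  roots -0.3330, 0.3021;  negative root z = -0.3330
x = 0.0157, y = -0.0686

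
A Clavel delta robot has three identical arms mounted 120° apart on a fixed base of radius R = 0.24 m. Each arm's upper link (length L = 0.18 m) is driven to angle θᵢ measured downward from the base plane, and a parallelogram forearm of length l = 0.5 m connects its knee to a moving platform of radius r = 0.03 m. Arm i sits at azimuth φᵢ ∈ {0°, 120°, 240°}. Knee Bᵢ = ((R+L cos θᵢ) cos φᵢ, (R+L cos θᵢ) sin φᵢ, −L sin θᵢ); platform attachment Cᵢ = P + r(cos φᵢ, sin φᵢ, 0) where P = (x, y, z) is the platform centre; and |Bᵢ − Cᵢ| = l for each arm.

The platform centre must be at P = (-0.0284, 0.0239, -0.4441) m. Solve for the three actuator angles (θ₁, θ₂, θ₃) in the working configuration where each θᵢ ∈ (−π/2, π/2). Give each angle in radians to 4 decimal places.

θ₁ = 0.6982, θ₂ = 0.4364, θ₃ = 0.6107

rotate P by −φ1: (-0.0284, 0.0239, -0.4441)
  A=0.2384, B=-0.4441, C=(l²−L²−A²−y'²−z²)/(2L)=-0.1029
  γ=atan2(-0.4441,0.2384)=-1.0781;  ψ=arccos(-0.2041)=1.7763;  θ1=γ+ψ≈0.6982
φ2=120.0° → target in arm frame (0.0349, 0.0126)
  A=0.1751, B=-0.4441, C=(l²−L²−A²−y'²−z²)/(2L)=-0.0290
  θ2 = atan2(B,A) + arccos(C/0.4774) = 0.4364
rotate P by −φ3: (-0.0065, -0.0365, -0.4441)
  A cos θ + B sin θ = C:  0.2165·cos θ + -0.4441·sin θ = -0.0773
  θ3 = atan2(B,A) + arccos(C/0.4941) = 0.6107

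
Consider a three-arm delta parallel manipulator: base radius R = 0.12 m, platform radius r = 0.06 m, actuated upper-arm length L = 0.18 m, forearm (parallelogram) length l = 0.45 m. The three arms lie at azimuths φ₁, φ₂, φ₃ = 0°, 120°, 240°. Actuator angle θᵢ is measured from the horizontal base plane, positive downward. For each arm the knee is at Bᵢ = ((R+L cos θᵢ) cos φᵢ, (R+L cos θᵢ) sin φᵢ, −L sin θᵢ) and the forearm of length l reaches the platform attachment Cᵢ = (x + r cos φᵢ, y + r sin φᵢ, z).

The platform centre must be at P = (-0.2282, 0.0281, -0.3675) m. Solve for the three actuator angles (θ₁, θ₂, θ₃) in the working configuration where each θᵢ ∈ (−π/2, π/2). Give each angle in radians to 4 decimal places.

rotate P by −φ1: (-0.2282, 0.0281, -0.3675)
  e−x'=0.2882;  (l²−L²−(e−x')²−y'²−z²)/2L = -0.1356
  θ1 = atan2(B,A) + arccos(C/0.4670) = 0.9596
rotate P by −φ2: (0.1384, 0.1836, -0.3675)
  A cos θ + B sin θ = C:  -0.0784·cos θ + -0.3675·sin θ = -0.0134
  γ=atan2(-0.3675,-0.0784)=-1.7811;  ψ=arccos(-0.0355)=1.6064;  θ2=γ+ψ≈-0.1747
rotate P by −φ3: (0.0898, -0.2117, -0.3675)
  e−x'=-0.0298;  (l²−L²−(e−x')²−y'²−z²)/2L = -0.0296
  γ=atan2(-0.3675,-0.0298)=-1.6516;  ψ=arccos(-0.0802)=1.6511;  θ3=γ+ψ≈-0.0005

θ₁ = 0.9596, θ₂ = -0.1747, θ₃ = -0.0005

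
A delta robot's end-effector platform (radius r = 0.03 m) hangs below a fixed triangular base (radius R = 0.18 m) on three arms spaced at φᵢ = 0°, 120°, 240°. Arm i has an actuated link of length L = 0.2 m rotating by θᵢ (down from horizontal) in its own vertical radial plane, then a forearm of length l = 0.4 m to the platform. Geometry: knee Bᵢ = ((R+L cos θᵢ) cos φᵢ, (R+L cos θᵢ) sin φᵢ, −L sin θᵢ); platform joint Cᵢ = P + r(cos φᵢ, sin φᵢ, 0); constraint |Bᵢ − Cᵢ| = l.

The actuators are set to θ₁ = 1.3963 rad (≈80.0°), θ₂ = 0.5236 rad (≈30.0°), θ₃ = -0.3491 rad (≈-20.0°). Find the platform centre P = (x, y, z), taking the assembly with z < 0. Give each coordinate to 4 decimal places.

arm 1 at φ=0.0°: ρ1 = 0.1847;  S1 = (0.1847, 0.0000, -0.1970)
arm 2 at φ=120.0°: ρ2 = 0.3232;  S2 = (-0.1616, 0.2799, -0.1000)
S3 = (0.3379·cos240.0°, 0.3379·sin240.0°, 0.0684) = (-0.1690, -0.2927, 0.0684)
|S₂|²−|S₁|² = 0.0415;  |S₃|²−|S₁|² = 0.0460
linear system: -0.6926x+0.5598y = 0.0415−0.1939z; -0.7074x+-0.5853y = 0.0460−0.5307z
det = 0.8014;  x = -0.0624+0.5124z,  y = -0.0031+0.2875z
sphere 1 gives Az²+Bz+C=0 with A=1.3452, B=0.1389, C=-0.0601;  B²−4AC=0.3427;  roots -0.2692, 0.1660;  negative root z = -0.2692
x = -0.2004, y = -0.0805

(-0.2004, -0.0805, -0.2692)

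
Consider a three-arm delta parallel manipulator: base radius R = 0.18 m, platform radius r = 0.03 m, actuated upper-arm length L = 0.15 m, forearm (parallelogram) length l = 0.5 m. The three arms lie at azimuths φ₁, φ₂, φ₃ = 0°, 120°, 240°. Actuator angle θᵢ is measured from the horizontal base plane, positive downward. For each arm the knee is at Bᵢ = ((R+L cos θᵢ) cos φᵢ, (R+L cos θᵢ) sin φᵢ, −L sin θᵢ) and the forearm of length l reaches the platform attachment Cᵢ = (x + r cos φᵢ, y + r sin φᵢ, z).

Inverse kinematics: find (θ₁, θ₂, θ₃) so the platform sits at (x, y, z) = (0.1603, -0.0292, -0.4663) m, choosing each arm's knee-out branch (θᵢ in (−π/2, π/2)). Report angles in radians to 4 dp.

rotate P by −φ1: (0.1603, -0.0292, -0.4663)
  A=-0.0103, B=-0.4663, C=(l²−L²−A²−y'²−z²)/(2L)=0.0304
  √(A²+B²)=0.4664;  θ1 = -1.5929+1.5057 ≈ -0.0872
rotate P by −φ2: (-0.1054, -0.1242, -0.4663)
  A=0.2554, B=-0.4663, C=(l²−L²−A²−y'²−z²)/(2L)=-0.2354
  γ=atan2(-0.4663,0.2554)=-1.0696;  ψ=arccos(-0.4427)=2.0294;  θ2=γ+ψ≈0.9598
φ3=240.0° → target in arm frame (-0.0549, 0.1534)
  A=0.2049, B=-0.4663, C=(l²−L²−A²−y'²−z²)/(2L)=-0.1848
  γ=atan2(-0.4663,0.2049)=-1.1568;  ψ=arccos(-0.3629)=1.9421;  θ3=γ+ψ≈0.7853

θ₁ = -0.0872, θ₂ = 0.9598, θ₃ = 0.7853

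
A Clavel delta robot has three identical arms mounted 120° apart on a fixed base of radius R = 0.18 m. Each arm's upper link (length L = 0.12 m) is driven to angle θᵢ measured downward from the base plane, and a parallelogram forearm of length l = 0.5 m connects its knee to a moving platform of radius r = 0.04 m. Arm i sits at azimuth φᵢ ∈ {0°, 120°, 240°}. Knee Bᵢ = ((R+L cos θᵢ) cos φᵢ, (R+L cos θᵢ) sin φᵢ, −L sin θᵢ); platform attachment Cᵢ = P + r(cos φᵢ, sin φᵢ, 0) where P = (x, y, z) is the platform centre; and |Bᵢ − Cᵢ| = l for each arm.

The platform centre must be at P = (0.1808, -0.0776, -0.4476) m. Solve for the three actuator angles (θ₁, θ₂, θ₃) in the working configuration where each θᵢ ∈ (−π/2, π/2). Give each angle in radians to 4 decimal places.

θ₁ = -0.3493, θ₂ = 1.1346, θ₃ = 0.6110

arm 1 (φ=0.0°): x'=0.1808, y'=-0.0776
  e−x'=-0.0408;  (l²−L²−(e−x')²−y'²−z²)/2L = 0.1149
  θ1 = atan2(B,A) + arccos(C/0.4495) = -0.3493
φ2=120.0° → target in arm frame (-0.1576, -0.1178)
  e−x'=0.2976;  (l²−L²−(e−x')²−y'²−z²)/2L = -0.2799
  θ2 = atan2(B,A) + arccos(C/0.5375) = 1.1346
arm 3 (φ=240.0°): x'=-0.0232, y'=0.1954
  e−x'=0.1632;  (l²−L²−(e−x')²−y'²−z²)/2L = -0.1231
  γ=atan2(-0.4476,0.1632)=-1.2212;  ψ=arccos(-0.2584)=1.8322;  θ3=γ+ψ≈0.6110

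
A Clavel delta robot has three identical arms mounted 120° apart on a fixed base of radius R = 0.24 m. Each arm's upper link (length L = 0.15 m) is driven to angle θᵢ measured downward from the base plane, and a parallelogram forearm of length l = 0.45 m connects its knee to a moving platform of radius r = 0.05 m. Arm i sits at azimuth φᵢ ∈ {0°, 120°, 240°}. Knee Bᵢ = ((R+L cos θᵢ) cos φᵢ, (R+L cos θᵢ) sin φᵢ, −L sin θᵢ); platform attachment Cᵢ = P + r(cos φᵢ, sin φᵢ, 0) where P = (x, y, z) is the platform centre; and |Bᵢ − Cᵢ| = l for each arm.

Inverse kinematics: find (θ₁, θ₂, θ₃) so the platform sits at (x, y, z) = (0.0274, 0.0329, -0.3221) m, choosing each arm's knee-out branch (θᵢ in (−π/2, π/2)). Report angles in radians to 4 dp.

arm 1 (φ=0.0°): x'=0.0274, y'=0.0329
  A cos θ + B sin θ = C:  0.1626·cos θ + -0.3221·sin θ = 0.1624
  θ1 = atan2(B,A) + arccos(C/0.3608) = 0.0005
φ2=120.0° → target in arm frame (0.0148, -0.0402)
  e−x'=0.1752;  (l²−L²−(e−x')²−y'²−z²)/2L = 0.1465
  θ2 = atan2(B,A) + arccos(C/0.3667) = 0.0873
rotate P by −φ3: (-0.0422, 0.0073, -0.3221)
  e−x'=0.2322;  (l²−L²−(e−x')²−y'²−z²)/2L = 0.0743
  θ3 = atan2(B,A) + arccos(C/0.3971) = 0.4364

θ₁ = 0.0005, θ₂ = 0.0873, θ₃ = 0.4364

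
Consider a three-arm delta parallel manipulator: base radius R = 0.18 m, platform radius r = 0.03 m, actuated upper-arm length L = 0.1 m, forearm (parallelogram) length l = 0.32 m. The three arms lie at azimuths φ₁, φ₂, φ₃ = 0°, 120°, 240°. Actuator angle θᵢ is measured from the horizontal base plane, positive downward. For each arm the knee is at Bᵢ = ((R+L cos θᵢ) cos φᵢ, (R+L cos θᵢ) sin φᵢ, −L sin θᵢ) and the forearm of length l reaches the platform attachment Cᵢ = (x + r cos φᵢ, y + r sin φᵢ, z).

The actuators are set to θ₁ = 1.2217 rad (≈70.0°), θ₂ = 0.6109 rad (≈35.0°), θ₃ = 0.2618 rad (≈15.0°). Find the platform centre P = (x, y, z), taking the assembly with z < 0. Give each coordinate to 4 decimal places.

(-0.0749, -0.0253, -0.2801)

S1 = (0.1842·cos0.0°, 0.1842·sin0.0°, -0.0940) = (0.1842, 0.0000, -0.0940)
φ2=120.0°: virtual centre (-0.1160, 0.2008, -0.0574), radius l
arm 3 at φ=240.0°: ρ3 = 0.2466;  S3 = (-0.1233, -0.2136, -0.0259)
subtract pairs → two planes through P
[-0.6003 0.4017 0.0732]·P = 0.0143;  [-0.6150 -0.4271 0.1362]·P = 0.0187
det = 0.5034;  x = -0.0271+0.1708z,  y = -0.0048+0.0729z
sphere 1 gives Az²+Bz+C=0 with A=1.0345, B=0.1151, C=-0.0489;  B²−4AC=0.2156;  roots -0.2801, 0.1688;  negative root z = -0.2801
x = -0.0749, y = -0.0253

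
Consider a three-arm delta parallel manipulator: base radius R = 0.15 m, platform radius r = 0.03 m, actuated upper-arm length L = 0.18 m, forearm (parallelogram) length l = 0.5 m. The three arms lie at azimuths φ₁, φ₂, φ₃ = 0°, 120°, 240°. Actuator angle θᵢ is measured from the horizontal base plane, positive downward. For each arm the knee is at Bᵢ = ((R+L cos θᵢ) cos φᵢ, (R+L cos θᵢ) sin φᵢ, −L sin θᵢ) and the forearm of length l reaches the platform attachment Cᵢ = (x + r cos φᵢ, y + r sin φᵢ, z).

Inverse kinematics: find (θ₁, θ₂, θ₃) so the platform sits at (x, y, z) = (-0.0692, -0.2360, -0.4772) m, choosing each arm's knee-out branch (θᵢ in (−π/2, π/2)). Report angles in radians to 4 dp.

θ₁ = 0.9596, θ₂ = 1.2217, θ₃ = -0.0875

arm 1 (φ=0.0°): x'=-0.0692, y'=-0.2360
  A cos θ + B sin θ = C:  0.1892·cos θ + -0.4772·sin θ = -0.2823
  θ1 = atan2(B,A) + arccos(C/0.5133) = 0.9596
rotate P by −φ2: (-0.1698, 0.1779, -0.4772)
  A cos θ + B sin θ = C:  0.2898·cos θ + -0.4772·sin θ = -0.3493
  γ=atan2(-0.4772,0.2898)=-1.0251;  ψ=arccos(-0.6257)=2.2468;  θ2=γ+ψ≈1.2217
rotate P by −φ3: (0.2390, 0.0581, -0.4772)
  e−x'=-0.1190;  (l²−L²−(e−x')²−y'²−z²)/2L = -0.0768
  θ3 = atan2(B,A) + arccos(C/0.4918) = -0.0875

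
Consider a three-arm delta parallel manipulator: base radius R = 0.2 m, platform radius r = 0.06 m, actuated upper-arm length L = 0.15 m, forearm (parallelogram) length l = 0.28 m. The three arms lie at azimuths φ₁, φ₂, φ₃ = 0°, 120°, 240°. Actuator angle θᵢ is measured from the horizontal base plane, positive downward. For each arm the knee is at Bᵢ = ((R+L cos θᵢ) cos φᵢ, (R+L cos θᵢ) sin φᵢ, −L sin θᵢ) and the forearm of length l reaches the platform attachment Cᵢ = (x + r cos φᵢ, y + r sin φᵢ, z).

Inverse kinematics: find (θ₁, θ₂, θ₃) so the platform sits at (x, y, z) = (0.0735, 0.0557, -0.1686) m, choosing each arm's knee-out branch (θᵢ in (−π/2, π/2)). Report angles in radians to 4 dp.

θ₁ = 0.0000, θ₂ = 0.6106, θ₃ = 1.2215

φ1=0.0° → target in arm frame (0.0735, 0.0557)
  e−x'=0.0665;  (l²−L²−(e−x')²−y'²−z²)/2L = 0.0665
  γ=atan2(-0.1686,0.0665)=-1.1951;  ψ=arccos(0.3669)=1.1951;  θ1=γ+ψ≈0.0000
arm 2 (φ=120.0°): x'=0.0115, y'=-0.0915
  A=0.1285, B=-0.1686, C=(l²−L²−A²−y'²−z²)/(2L)=0.0086
  γ=atan2(-0.1686,0.1285)=-0.9195;  ψ=arccos(0.0407)=1.5301;  θ2=γ+ψ≈0.6106
rotate P by −φ3: (-0.0850, 0.0358, -0.1686)
  A=0.2250, B=-0.1686, C=(l²−L²−A²−y'²−z²)/(2L)=-0.0814
  θ3 = atan2(B,A) + arccos(C/0.2812) = 1.2215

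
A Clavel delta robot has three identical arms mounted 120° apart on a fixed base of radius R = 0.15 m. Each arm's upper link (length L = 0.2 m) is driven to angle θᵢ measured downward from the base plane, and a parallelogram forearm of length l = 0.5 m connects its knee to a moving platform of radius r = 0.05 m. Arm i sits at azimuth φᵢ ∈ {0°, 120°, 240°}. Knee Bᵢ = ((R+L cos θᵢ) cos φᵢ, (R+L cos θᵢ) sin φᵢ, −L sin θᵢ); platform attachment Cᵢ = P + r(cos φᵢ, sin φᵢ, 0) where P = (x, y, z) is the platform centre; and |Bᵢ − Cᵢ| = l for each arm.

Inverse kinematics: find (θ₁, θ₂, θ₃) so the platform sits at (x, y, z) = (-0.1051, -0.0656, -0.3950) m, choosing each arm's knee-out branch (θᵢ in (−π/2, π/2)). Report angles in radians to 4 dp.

arm 1 (φ=0.0°): x'=-0.1051, y'=-0.0656
  e−x'=0.2051;  (l²−L²−(e−x')²−y'²−z²)/2L = 0.0190
  √(A²+B²)=0.4451;  θ1 = -1.0919+1.5281 ≈ 0.4362
arm 2 (φ=120.0°): x'=-0.0043, y'=0.1238
  A=0.1043, B=-0.3950, C=(l²−L²−A²−y'²−z²)/(2L)=0.0694
  θ2 = atan2(B,A) + arccos(C/0.4085) = 0.0873
rotate P by −φ3: (0.1094, -0.0582, -0.3950)
  A cos θ + B sin θ = C:  -0.0094·cos θ + -0.3950·sin θ = 0.1262
  γ=atan2(-0.3950,-0.0094)=-1.5945;  ψ=arccos(0.3195)=1.2456;  θ3=γ+ψ≈-0.3489

θ₁ = 0.4362, θ₂ = 0.0873, θ₃ = -0.3489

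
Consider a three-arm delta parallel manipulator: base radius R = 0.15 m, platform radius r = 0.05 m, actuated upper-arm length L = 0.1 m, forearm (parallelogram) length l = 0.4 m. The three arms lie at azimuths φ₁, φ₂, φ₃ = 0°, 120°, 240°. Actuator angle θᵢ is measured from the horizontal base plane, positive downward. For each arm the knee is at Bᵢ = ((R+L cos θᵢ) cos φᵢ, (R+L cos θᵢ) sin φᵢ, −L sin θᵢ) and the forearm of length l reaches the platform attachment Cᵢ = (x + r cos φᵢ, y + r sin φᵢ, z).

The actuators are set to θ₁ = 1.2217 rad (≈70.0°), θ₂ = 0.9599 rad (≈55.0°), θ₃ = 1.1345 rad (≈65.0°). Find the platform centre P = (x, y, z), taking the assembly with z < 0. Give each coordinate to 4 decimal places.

φ1=0.0°: virtual centre (0.1342, 0.0000, -0.0940), radius l
S2 = (0.1574·cos120.0°, 0.1574·sin120.0°, -0.0819) = (-0.0787, 0.1363, -0.0819)
φ3=240.0°: virtual centre (-0.0711, -0.1232, -0.0906), radius l
eliminate P² terms by subtracting sphere 1 from 2 and 3
[-0.4258 0.2726 0.0241]·P = 0.0046;  [-0.4107 -0.2464 0.0067]·P = 0.0016
Cramer: x(z) = -0.0073+0.0358z;  y(z) = 0.0056-0.0326z
sphere 1 gives Az²+Bz+C=0 with A=1.0023, B=0.1774, C=-0.1311;  B²−4AC=0.5572;  roots -0.4609, 0.2838;  negative root z = -0.4609
x = -0.0238, y = 0.0206

(-0.0238, 0.0206, -0.4609)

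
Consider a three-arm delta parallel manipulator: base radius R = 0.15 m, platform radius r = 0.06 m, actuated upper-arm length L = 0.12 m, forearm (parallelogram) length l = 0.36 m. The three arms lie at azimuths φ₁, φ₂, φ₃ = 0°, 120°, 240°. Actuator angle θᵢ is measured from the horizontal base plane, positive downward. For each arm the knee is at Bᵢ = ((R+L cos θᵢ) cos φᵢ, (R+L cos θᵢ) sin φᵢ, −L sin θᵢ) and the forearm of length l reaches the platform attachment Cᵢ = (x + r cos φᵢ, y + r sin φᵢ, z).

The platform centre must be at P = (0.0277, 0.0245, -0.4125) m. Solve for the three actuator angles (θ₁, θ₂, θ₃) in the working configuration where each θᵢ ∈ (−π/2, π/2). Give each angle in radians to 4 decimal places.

φ1=0.0° → target in arm frame (0.0277, 0.0245)
  e−x'=0.0623;  (l²−L²−(e−x')²−y'²−z²)/2L = -0.2477
  θ1 = atan2(B,A) + arccos(C/0.4172) = 0.7855
φ2=120.0° → target in arm frame (0.0074, -0.0362)
  A cos θ + B sin θ = C:  0.0826·cos θ + -0.4125·sin θ = -0.2629
  θ2 = atan2(B,A) + arccos(C/0.4207) = 0.8728
arm 3 (φ=240.0°): x'=-0.0351, y'=0.0117
  A cos θ + B sin θ = C:  0.1251·cos θ + -0.4125·sin θ = -0.2947
  √(A²+B²)=0.4310;  θ3 = -1.2764+2.3237 ≈ 1.0473

θ₁ = 0.7855, θ₂ = 0.8728, θ₃ = 1.0473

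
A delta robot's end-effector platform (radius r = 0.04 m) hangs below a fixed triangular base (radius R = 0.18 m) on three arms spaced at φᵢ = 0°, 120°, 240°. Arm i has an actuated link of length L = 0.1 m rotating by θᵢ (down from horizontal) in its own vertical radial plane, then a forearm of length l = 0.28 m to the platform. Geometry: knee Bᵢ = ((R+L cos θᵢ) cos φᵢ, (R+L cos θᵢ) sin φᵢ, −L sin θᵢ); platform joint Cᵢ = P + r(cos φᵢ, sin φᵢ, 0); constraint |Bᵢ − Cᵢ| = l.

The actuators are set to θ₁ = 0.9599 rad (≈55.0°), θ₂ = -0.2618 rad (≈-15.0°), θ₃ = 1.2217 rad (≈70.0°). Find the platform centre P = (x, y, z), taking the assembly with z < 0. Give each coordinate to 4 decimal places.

(-0.0296, 0.0946, -0.2157)

φ1=0.0°: virtual centre (0.1974, 0.0000, -0.0819), radius l
arm 2 at φ=120.0°: e+L cos θ2 = 0.2366;  centre 2 = (-0.1183, 0.2049, 0.0259)
arm 3 at φ=240.0°: e+L cos θ3 = 0.1742;  centre 3 = (-0.0871, -0.1509, -0.0940)
eliminate P² terms by subtracting sphere 1 from 2 and 3
plane₁₂: -0.6313x+0.4098y+0.2156z = 0.0110
det = 0.4236;  x = -0.0016+0.1302z,  y = 0.0244+-0.3255z
sphere 1 gives Az²+Bz+C=0 with A=1.1229, B=0.0961, C=-0.0315;  B²−4AC=0.1508;  roots -0.2157, 0.1301;  negative root z = -0.2157
x = -0.0296, y = 0.0946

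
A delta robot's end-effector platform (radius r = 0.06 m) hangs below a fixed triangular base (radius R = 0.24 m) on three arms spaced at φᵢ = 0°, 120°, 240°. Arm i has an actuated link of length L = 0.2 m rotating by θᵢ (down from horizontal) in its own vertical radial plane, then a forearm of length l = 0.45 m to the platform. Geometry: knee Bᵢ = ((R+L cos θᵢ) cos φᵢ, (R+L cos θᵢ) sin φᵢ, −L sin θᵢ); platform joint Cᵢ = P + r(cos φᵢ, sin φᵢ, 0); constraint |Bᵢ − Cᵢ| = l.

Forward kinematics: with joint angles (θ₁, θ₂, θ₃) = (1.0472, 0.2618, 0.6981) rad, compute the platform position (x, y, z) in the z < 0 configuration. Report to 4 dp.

centre 1 = (0.2800·cos0.0°, 0.2800·sin0.0°, -0.1732) = (0.2800, 0.0000, -0.1732)
φ2=120.0°: virtual centre (-0.1866, 0.3232, -0.0518), radius l
centre 3 = (0.3332·cos240.0°, 0.3332·sin240.0°, -0.1286) = (-0.1666, -0.2886, -0.1286)
eliminate P² terms by subtracting sphere 1 from 2 and 3
linear system: -0.9332x+0.6464y = 0.0335−0.2429z; -0.8932x+-0.5771y = 0.0192−0.0893z
Cramer: x(z) = -0.0284+0.1773z;  y(z) = 0.0108-0.1197z
sphere 1 gives Az²+Bz+C=0 with A=1.0458, B=0.2344, C=-0.0772;  B²−4AC=0.3781;  roots -0.4061, 0.1819;  negative root z = -0.4061
x = -0.1005, y = 0.0594

(-0.1005, 0.0594, -0.4061)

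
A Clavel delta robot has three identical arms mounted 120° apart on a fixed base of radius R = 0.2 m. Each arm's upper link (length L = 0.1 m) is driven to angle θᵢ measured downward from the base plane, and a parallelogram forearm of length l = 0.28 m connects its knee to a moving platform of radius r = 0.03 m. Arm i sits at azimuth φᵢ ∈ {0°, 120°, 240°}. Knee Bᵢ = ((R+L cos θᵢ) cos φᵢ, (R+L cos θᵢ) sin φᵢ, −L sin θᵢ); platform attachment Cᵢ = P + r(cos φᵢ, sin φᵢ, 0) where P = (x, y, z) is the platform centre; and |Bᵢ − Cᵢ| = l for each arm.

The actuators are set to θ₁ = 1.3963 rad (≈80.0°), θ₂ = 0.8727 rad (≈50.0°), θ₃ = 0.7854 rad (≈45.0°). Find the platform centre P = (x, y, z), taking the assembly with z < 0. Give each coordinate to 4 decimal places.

O1 = (0.1874·cos0.0°, 0.1874·sin0.0°, -0.0985) = (0.1874, 0.0000, -0.0985)
φ2=120.0°: virtual centre (-0.1171, 0.2029, -0.0766), radius l
arm 3 at φ=240.0°: ρ3 = 0.2407;  O3 = (-0.1204, -0.2085, -0.0707)
subtract pairs → two planes through P
[-0.6090 0.4058 0.0437]·P = 0.0160;  [-0.6154 -0.4169 0.0555]·P = 0.0181
det = 0.5036;  x = -0.0278+0.0810z,  y = -0.0024+0.0137z
quadratic in z: (1.0067)z²+(0.1621)z+(-0.0224)=0, √Δ=0.3412 → z ∈ {-0.2500, 0.0890}; z = -0.2500 (taking z<0)
x = -0.0481, y = -0.0059

(-0.0481, -0.0059, -0.2500)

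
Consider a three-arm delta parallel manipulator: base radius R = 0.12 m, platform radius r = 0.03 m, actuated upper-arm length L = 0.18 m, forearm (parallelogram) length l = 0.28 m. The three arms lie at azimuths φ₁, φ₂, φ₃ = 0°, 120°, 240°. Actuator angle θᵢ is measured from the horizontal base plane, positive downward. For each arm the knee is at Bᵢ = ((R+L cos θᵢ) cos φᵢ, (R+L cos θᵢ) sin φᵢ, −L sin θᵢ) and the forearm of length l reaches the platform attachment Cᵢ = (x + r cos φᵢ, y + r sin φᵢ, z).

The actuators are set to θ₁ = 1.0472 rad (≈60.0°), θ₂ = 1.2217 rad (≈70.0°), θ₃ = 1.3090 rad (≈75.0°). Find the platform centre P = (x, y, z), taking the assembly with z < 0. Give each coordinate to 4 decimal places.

φ1=0.0°: virtual centre (0.1800, 0.0000, -0.1559), radius l
arm 2 at φ=120.0°: (R−r)+L cos θ2 = 0.1516;  centre 2 = (-0.0758, 0.1313, -0.1691)
arm 3 at φ=240.0°: (R−r)+L cos θ3 = 0.1366;  centre 3 = (-0.0683, -0.1183, -0.1739)
subtract pairs → two planes through P
linear system: -0.5116x+0.2625y = -0.0051−-0.0265z; -0.4966x+-0.2366y = -0.0078−-0.0360z
det = 0.2514;  x = 0.0130+-0.0625z,  y = 0.0058+-0.0208z
into |P−centre ₁|² = l²: 1.0043z² + 0.3324z + -0.0262 = 0;  Δ = 0.2156;  z = -0.3967 or 0.0657 → z<0 root = -0.3967
x = 0.0378, y = 0.0140

(0.0378, 0.0140, -0.3967)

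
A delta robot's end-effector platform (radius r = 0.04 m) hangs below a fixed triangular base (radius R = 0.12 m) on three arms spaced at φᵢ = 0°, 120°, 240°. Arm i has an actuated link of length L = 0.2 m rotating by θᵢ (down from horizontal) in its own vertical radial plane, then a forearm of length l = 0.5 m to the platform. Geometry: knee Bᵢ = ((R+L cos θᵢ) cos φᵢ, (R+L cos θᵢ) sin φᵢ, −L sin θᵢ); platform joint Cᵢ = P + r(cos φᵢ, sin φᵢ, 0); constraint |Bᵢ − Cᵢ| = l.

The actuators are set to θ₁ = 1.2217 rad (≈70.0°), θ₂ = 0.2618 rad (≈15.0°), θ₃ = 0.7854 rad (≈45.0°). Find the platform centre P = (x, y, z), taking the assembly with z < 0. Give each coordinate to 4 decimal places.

arm 1 at φ=0.0°: e+L cos θ1 = 0.1484;  O1 = (0.1484, 0.0000, -0.1879)
φ2=120.0°: virtual centre (-0.1366, 0.2366, -0.0518), radius l
O3 = (0.2214·cos240.0°, 0.2214·sin240.0°, -0.1414) = (-0.1107, -0.1918, -0.1414)
subtract pairs → two planes through P
plane₁₂: -0.5700x+0.4732y+0.2723z = 0.0200
det = 0.4638;  x = -0.0284+0.3201z,  y = 0.0080+-0.1900z
quadratic in z: (1.1386)z²+(0.2596)z+(-0.1833)=0, √Δ=0.9500 → z ∈ {-0.5312, 0.3032}; z = -0.5312 (taking z<0)
x = -0.1985, y = 0.1089

(-0.1985, 0.1089, -0.5312)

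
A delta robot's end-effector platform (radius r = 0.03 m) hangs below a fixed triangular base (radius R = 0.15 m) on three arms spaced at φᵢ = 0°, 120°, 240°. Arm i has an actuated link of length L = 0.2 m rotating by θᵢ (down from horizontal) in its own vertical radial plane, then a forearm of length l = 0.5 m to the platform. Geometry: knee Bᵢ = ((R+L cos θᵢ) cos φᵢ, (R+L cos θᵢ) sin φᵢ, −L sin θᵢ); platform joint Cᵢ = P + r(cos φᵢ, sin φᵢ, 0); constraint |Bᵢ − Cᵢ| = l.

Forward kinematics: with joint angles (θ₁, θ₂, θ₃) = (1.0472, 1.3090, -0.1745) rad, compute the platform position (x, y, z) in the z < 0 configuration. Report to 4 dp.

S1 = (0.2200·cos0.0°, 0.2200·sin0.0°, -0.1732) = (0.2200, 0.0000, -0.1732)
φ2=120.0°: virtual centre (-0.0859, 0.1488, -0.1932), radius l
S3 = (0.3170·cos240.0°, 0.3170·sin240.0°, 0.0347) = (-0.1585, -0.2745, 0.0347)
|S₂|²−|S₁|² = -0.0116;  |S₃|²−|S₁|² = 0.0233
[-0.6118 0.2975 -0.0400]·P = -0.0116;  [-0.7570 -0.5490 0.4159]·P = 0.0233
Cramer: x(z) = -0.0010+0.1814z;  y(z) = -0.0410+0.5074z
sphere 1 gives Az²+Bz+C=0 with A=1.2903, B=0.2246, C=-0.1695;  B²−4AC=0.9252;  roots -0.4598, 0.2857;  negative root z = -0.4598
x = -0.0844, y = -0.2743

(-0.0844, -0.2743, -0.4598)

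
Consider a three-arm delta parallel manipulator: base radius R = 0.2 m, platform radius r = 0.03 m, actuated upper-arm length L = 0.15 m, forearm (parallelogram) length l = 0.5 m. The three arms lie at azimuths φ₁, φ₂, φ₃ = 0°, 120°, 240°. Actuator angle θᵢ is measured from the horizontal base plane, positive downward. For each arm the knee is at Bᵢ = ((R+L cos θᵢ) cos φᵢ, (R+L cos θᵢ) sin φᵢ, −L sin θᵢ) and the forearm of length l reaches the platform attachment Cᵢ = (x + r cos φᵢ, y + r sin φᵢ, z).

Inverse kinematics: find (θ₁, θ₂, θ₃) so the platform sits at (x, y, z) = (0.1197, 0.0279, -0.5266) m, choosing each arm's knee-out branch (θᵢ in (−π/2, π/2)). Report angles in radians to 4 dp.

θ₁ = 0.4365, θ₂ = 1.0471, θ₃ = 1.2216

rotate P by −φ1: (0.1197, 0.0279, -0.5266)
  e−x'=0.0503;  (l²−L²−(e−x')²−y'²−z²)/2L = -0.1771
  θ1 = atan2(B,A) + arccos(C/0.5290) = 0.4365
rotate P by −φ2: (-0.0357, -0.1176, -0.5266)
  e−x'=0.2057;  (l²−L²−(e−x')²−y'²−z²)/2L = -0.3532
  θ2 = atan2(B,A) + arccos(C/0.5653) = 1.0471
rotate P by −φ3: (-0.0840, 0.0897, -0.5266)
  e−x'=0.2540;  (l²−L²−(e−x')²−y'²−z²)/2L = -0.4079
  √(A²+B²)=0.5847;  θ3 = -1.1214+2.3430 ≈ 1.2216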